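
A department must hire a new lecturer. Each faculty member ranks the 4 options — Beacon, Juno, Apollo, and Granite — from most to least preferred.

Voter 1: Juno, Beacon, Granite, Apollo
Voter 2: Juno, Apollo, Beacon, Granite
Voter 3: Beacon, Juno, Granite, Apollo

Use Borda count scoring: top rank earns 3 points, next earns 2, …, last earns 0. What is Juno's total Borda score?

8

Borda scores:
  Beacon: 2 + 1 + 3 = 6
  Juno: 3 + 3 + 2 = 8
  Apollo: 0 + 2 + 0 = 2
  Granite: 1 + 0 + 1 = 2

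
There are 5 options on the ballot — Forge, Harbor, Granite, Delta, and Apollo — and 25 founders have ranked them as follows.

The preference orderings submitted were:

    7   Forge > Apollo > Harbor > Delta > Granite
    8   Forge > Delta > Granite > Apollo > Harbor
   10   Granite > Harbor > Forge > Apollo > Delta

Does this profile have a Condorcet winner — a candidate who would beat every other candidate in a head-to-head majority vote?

Yes

Head-to-head results (25 voters total):
Forge vs Harbor: Forge wins 15–10.
Forge vs Granite: Forge wins 15–10.
Forge vs Delta: Forge wins 25–0.
Forge vs Apollo: Forge wins 25–0.
Harbor vs Granite: Granite wins 18–7.
Harbor vs Delta: Harbor wins 17–8.
Harbor vs Apollo: Apollo wins 15–10.
Granite vs Delta: Delta wins 15–10.
Granite vs Apollo: Granite wins 18–7.
Delta vs Apollo: Apollo wins 17–8.
Forge beats each rival — Harbor (15–10), Granite (15–10), Delta (25–0), Apollo (25–0) — so Forge is the Condorcet winner.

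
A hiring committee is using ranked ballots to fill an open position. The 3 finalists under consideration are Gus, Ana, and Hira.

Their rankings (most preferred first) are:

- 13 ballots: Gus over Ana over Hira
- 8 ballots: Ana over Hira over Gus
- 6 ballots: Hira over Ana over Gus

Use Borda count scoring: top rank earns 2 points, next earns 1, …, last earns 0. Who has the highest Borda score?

Borda scores:
  Gus: 13·2 + 8·0 + 6·0 = 26
  Ana: 13·1 + 8·2 + 6·1 = 35
  Hira: 13·0 + 8·1 + 6·2 = 20
Ana has the highest total.

Ana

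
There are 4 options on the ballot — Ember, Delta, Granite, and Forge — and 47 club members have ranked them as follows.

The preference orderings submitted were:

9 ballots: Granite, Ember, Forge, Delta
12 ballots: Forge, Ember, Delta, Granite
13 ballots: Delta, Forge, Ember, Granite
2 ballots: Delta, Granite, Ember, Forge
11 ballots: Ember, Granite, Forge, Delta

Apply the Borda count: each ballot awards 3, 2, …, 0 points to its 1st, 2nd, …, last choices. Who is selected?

Ember

Borda scores:
  Ember: 9·2 + 12·2 + 13·1 + 2·1 + 11·3 = 90
  Delta: 9·0 + 12·1 + 13·3 + 2·3 + 11·0 = 57
  Granite: 9·3 + 12·0 + 13·0 + 2·2 + 11·2 = 53
  Forge: 9·1 + 12·3 + 13·2 + 2·0 + 11·1 = 82
Ember has the highest total.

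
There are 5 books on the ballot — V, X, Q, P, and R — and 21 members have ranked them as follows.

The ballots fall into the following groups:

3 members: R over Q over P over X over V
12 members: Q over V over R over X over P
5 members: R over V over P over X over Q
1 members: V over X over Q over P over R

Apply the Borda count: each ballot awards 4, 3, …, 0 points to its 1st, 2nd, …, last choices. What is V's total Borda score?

55

Borda scores:
  V: 3·0 + 12·3 + 5·3 + 4 = 55
  X: 3·1 + 12·1 + 5·1 + 3 = 23
  Q: 3·3 + 12·4 + 5·0 + 2 = 59
  P: 3·2 + 12·0 + 5·2 + 1 = 17
  R: 3·4 + 12·2 + 5·4 + 0 = 56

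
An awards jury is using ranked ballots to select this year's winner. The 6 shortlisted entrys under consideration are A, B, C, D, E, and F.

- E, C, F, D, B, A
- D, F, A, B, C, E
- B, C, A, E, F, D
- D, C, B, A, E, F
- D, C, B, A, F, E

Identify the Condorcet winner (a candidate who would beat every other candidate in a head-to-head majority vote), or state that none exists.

D

Head-to-head results (5 voters total):
A vs B: B wins 4–1.
A vs C: C wins 4–1.
A vs D: D wins 4–1.
A vs E: A wins 4–1.
A vs F: A wins 3–2.
B vs C: C wins 3–2.
B vs D: D wins 4–1.
B vs E: B wins 4–1.
B vs F: B wins 3–2.
C vs D: D wins 3–2.
C vs E: C wins 4–1.
C vs F: C wins 4–1.
D vs E: D wins 3–2.
D vs F: D wins 3–2.
E vs F: E wins 3–2.
D beats each rival — A (4–1), B (4–1), C (3–2), E (3–2), F (3–2) — so D is the Condorcet winner.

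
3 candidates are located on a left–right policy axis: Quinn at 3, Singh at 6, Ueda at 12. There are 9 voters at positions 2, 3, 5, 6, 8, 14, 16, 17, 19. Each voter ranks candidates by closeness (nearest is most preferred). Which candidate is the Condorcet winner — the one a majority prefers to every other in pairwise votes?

With single-peaked preferences on a line, the Condorcet winner is the candidate closest to the median voter.
The median voter (position 8) is closest to Singh at 6.
Check: Singh vs Quinn — voters closer to Singh: 7 of 9.

Singh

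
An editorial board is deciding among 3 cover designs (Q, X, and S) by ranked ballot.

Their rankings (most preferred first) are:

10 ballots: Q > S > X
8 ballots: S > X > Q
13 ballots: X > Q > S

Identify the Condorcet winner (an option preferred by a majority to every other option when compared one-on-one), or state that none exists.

None — there is no Condorcet winner

Head-to-head results (31 voters total):
Q vs X: X wins 21–10.
Q vs S: Q wins 23–8.
X vs S: S wins 18–13.
No candidate beats all others: Q beats S beats X beats Q, a majority cycle.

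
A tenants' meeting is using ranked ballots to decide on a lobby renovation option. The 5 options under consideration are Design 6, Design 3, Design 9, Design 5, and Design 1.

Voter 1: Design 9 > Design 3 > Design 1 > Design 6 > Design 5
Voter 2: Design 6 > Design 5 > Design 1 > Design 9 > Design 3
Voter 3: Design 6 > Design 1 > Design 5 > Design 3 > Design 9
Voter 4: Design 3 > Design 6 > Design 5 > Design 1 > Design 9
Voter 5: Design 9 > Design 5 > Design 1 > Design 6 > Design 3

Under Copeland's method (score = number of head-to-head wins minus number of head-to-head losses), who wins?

Pairwise results:
  Design 6 vs Design 3: Design 6 wins 3–2.
  Design 6 vs Design 9: Design 6 wins 3–2.
  Design 6 vs Design 5: Design 6 wins 4–1.
  Design 6 vs Design 1: Design 6 wins 3–2.
  Design 3 vs Design 9: Design 9 wins 3–2.
  Design 3 vs Design 5: Design 5 wins 3–2.
  Design 3 vs Design 1: Design 1 wins 3–2.
  Design 9 vs Design 5: Design 5 wins 3–2.
  Design 9 vs Design 1: Design 1 wins 3–2.
  Design 5 vs Design 1: Design 5 wins 3–2.
Copeland scores (wins − losses):
  Design 6: 4 − 0 = 4
  Design 3: 0 − 4 = -4
  Design 9: 1 − 3 = -2
  Design 5: 3 − 1 = 2
  Design 1: 2 − 2 = 0
Design 6 has the best Copeland score.

Design 6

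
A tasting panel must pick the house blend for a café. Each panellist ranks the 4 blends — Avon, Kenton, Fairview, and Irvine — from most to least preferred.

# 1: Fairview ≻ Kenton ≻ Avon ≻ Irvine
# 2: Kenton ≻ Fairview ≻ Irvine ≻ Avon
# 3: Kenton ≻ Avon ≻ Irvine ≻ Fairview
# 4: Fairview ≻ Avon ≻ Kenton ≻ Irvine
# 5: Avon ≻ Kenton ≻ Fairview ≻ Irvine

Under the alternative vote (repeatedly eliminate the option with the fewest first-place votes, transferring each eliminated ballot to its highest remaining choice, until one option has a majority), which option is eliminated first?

Irvine

Round 1: Kenton 2, Fairview 2, Avon 1, Irvine 0. Irvine has the fewest and is eliminated.
Round 2: Kenton 2, Fairview 2, Avon 1. Avon has the fewest and is eliminated.
Round 3: Kenton 3, Fairview 2. Kenton has a majority.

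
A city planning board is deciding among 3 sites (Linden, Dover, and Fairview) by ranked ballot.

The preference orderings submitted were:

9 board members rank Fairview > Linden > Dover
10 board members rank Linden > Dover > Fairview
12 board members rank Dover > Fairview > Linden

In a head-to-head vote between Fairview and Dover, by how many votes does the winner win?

Ballots ranking Fairview above Dover: 9.
Ballots ranking Dover above Fairview: 10+12 = 22.
Dover wins 22–9, a margin of 13.

13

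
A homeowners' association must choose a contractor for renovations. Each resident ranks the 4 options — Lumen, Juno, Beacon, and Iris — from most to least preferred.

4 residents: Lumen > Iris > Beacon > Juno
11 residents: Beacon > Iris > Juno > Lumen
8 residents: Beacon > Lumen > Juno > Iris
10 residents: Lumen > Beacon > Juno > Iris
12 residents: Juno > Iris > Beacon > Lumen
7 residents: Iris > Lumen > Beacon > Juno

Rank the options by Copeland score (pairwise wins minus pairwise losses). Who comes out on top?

Pairwise results:
  Lumen vs Juno: Lumen wins 29–23.
  Lumen vs Beacon: Beacon wins 31–21.
  Lumen vs Iris: Iris wins 30–22.
  Juno vs Beacon: Beacon wins 40–12.
  Juno vs Iris: Juno wins 30–22.
  Beacon vs Iris: Beacon wins 29–23.
Copeland scores (wins − losses):
  Lumen: 1 − 2 = -1
  Juno: 1 − 2 = -1
  Beacon: 3 − 0 = 3
  Iris: 1 − 2 = -1
Beacon has the best Copeland score.

Beacon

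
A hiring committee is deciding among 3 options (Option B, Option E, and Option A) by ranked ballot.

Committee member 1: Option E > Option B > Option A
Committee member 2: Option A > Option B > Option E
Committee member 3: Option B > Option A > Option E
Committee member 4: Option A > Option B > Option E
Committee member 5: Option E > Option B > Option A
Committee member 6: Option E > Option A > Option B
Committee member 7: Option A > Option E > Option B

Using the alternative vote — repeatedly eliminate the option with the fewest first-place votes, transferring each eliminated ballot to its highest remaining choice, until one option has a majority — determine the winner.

Option A

Round 1: Option E 3, Option A 3, Option B 1. Option B has the fewest and is eliminated.
Round 2: Option A 4, Option E 3. Option A has a majority.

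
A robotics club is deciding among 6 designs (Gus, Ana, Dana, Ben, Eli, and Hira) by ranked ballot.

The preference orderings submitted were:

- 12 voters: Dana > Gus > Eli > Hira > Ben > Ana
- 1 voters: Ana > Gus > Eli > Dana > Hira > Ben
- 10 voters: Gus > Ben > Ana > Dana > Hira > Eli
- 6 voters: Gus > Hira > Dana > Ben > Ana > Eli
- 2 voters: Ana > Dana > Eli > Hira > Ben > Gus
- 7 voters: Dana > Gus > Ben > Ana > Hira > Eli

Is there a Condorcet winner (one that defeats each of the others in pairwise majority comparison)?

Yes

Head-to-head results (38 voters total):
Gus vs Ana: Gus wins 35–3.
Gus vs Dana: Dana wins 21–17.
Gus vs Ben: Gus wins 36–2.
Gus vs Eli: Gus wins 36–2.
Gus vs Hira: Gus wins 36–2.
Ana vs Dana: Dana wins 25–13.
Ana vs Ben: Ben wins 35–3.
Ana vs Eli: Ana wins 26–12.
Ana vs Hira: Ana wins 20–18.
Dana vs Ben: Dana wins 28–10.
Dana vs Eli: Dana wins 37–1.
Dana vs Hira: Dana wins 32–6.
Ben vs Eli: Ben wins 23–15.
Ben vs Hira: Hira wins 21–17.
Eli vs Hira: Hira wins 23–15.
Dana beats each rival — Gus (21–17), Ana (25–13), Ben (28–10), Eli (37–1), Hira (32–6) — so Dana is the Condorcet winner.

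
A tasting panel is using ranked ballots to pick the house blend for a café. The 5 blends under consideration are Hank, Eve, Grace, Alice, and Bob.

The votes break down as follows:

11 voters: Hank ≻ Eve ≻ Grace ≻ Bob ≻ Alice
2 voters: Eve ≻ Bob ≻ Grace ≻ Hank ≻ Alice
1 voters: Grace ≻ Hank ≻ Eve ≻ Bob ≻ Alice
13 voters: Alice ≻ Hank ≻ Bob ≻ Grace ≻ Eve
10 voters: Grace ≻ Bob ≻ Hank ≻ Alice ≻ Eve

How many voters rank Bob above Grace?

15

Ballots ranking Bob above Grace: 2+13 = 15.
Ballots ranking Grace above Bob: 11+1+10 = 22.
So 15 of 37 voters prefer Bob to Grace.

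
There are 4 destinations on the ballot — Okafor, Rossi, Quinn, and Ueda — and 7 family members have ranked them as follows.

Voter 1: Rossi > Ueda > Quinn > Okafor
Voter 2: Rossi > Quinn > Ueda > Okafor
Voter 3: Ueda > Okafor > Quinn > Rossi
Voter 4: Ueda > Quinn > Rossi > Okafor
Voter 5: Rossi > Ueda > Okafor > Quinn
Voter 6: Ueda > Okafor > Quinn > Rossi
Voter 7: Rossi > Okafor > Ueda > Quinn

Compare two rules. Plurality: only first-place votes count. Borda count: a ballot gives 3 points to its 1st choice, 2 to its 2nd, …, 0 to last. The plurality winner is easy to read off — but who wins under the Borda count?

Plurality first-place counts: Okafor 0, Rossi 4, Quinn 0, Ueda 3 → Rossi.
Borda totals: Okafor 7, Rossi 13, Quinn 7, Ueda 15 → Ueda.

Ueda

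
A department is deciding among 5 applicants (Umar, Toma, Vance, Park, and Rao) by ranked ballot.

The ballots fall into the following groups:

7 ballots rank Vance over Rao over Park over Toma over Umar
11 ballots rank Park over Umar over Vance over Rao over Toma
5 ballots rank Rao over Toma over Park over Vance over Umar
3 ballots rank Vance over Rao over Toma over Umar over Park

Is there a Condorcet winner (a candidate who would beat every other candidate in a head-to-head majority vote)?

No

Head-to-head results (26 voters total):
Umar vs Toma: Toma wins 15–11.
Umar vs Vance: Vance wins 15–11.
Umar vs Park: Park wins 23–3.
Umar vs Rao: Rao wins 15–11.
Toma vs Vance: Vance wins 21–5.
Toma vs Park: Park wins 18–8.
Toma vs Rao: Rao wins 26–0.
Vance vs Park: Park wins 16–10.
Vance vs Rao: Vance wins 21–5.
Park vs Rao: Rao wins 15–11.
No candidate beats all others: Vance beats Rao beats Park beats Vance, a majority cycle.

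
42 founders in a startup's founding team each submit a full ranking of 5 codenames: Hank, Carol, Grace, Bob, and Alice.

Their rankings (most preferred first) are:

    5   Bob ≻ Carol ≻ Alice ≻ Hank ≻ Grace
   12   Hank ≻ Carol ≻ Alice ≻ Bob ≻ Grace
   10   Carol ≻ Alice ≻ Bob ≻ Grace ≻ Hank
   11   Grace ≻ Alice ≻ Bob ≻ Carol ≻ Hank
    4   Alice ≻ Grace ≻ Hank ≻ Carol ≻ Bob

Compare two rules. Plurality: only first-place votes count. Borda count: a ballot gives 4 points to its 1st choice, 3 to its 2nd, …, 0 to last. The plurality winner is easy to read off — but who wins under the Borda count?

Plurality first-place counts: Hank 12, Carol 10, Grace 11, Bob 5, Alice 4 → Hank.
Borda totals: Hank 61, Carol 106, Grace 66, Bob 74, Alice 113 → Alice.

Alice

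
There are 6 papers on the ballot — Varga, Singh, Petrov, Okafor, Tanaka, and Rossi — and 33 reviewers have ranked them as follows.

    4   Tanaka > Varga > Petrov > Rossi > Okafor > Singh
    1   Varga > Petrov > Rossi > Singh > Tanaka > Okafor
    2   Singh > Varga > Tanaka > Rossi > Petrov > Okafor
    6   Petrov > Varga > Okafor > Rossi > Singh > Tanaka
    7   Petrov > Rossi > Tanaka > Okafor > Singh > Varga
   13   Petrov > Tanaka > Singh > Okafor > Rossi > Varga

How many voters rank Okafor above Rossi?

Ballots ranking Okafor above Rossi: 6+13 = 19.
Ballots ranking Rossi above Okafor: 4+1+2+7 = 14.
So 19 of 33 voters prefer Okafor to Rossi.

19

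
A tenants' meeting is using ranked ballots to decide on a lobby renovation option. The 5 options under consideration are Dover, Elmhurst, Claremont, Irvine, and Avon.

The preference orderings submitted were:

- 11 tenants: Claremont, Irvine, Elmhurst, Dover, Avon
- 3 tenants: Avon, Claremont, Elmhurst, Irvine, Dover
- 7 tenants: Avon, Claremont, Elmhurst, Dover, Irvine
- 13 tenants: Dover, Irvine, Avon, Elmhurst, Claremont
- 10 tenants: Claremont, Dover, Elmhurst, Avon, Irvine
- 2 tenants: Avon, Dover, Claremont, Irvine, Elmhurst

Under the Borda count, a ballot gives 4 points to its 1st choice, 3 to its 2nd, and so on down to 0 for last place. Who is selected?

Claremont

Borda scores:
  Dover: 11·1 + 3·0 + 7·1 + 13·4 + 10·3 + 2·3 = 106
  Elmhurst: 11·2 + 3·2 + 7·2 + 13·1 + 10·2 + 2·0 = 75
  Claremont: 11·4 + 3·3 + 7·3 + 13·0 + 10·4 + 2·2 = 118
  Irvine: 11·3 + 3·1 + 7·0 + 13·3 + 10·0 + 2·1 = 77
  Avon: 11·0 + 3·4 + 7·4 + 13·2 + 10·1 + 2·4 = 84
Claremont has the highest total.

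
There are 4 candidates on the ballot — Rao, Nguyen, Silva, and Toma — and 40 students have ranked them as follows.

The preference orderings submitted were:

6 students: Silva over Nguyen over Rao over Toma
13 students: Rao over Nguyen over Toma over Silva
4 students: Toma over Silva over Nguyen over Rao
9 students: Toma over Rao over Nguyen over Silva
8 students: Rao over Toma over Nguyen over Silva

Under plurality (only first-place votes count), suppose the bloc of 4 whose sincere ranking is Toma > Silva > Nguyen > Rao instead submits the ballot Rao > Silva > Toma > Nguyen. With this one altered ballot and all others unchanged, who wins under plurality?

Rao

First-place totals with the altered ballot: Rao 25, Nguyen 0, Silva 6, Toma 9.
The winner is unchanged: still Rao.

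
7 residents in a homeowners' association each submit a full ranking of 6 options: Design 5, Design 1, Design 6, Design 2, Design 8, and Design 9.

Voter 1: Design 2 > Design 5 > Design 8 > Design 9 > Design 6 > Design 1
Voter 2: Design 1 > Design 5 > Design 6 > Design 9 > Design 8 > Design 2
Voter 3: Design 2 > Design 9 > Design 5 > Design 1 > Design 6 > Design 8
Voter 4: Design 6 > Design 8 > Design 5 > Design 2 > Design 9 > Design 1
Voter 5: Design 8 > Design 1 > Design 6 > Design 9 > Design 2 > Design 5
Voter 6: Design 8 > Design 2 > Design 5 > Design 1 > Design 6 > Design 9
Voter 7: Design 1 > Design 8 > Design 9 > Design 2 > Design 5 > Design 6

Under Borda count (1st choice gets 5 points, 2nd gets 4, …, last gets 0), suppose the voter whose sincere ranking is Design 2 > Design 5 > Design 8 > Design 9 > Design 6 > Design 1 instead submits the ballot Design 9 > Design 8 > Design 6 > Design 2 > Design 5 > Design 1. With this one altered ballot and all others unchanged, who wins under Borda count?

Borda totals with the altered ballot: Design 5 15, Design 1 18, Design 6 16, Design 2 16, Design 8 23, Design 9 17.
The winner is unchanged: still Design 8.

Design 8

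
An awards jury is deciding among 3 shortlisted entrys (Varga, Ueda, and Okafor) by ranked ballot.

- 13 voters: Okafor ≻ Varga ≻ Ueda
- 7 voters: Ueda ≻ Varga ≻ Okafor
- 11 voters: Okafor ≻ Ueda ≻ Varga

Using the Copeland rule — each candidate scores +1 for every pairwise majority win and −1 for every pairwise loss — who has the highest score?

Pairwise results:
  Varga vs Ueda: Ueda wins 18–13.
  Varga vs Okafor: Okafor wins 24–7.
  Ueda vs Okafor: Okafor wins 24–7.
Copeland scores (wins − losses):
  Varga: 0 − 2 = -2
  Ueda: 1 − 1 = 0
  Okafor: 2 − 0 = 2
Okafor has the best Copeland score.

Okafor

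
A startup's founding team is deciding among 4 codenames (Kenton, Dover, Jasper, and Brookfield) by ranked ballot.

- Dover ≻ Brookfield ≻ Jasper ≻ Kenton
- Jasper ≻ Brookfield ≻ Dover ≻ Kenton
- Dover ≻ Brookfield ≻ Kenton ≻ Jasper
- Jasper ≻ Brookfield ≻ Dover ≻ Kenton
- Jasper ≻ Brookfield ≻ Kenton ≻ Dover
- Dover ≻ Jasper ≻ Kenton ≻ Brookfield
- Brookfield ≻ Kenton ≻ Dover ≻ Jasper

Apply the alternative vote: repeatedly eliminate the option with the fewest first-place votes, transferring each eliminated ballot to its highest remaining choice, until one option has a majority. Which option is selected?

Round 1: Dover 3, Jasper 3, Brookfield 1, Kenton 0. Kenton has the fewest and is eliminated.
Round 2: Dover 3, Jasper 3, Brookfield 1. Brookfield has the fewest and is eliminated.
Round 3: Dover 4, Jasper 3. Dover has a majority.

Dover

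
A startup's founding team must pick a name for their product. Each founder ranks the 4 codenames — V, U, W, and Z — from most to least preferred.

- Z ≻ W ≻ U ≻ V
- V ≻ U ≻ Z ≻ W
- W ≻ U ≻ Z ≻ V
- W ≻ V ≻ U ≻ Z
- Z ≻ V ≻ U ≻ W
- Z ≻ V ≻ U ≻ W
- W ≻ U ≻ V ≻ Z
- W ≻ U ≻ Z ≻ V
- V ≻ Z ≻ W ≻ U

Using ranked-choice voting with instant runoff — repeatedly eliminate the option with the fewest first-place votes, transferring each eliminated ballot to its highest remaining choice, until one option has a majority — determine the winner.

Round 1: W 4, Z 3, V 2, U 0. U has the fewest and is eliminated.
Round 2: W 4, Z 3, V 2. V has the fewest and is eliminated.
Round 3: Z 5, W 4. Z has a majority.

Z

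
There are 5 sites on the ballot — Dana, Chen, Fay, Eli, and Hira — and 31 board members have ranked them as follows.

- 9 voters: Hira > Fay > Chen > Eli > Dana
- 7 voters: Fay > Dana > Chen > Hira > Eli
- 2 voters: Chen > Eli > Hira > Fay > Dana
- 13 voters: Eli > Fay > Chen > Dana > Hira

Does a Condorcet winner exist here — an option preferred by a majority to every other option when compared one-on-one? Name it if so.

Fay

Head-to-head results (31 voters total):
Dana vs Chen: Chen wins 24–7.
Dana vs Fay: Fay wins 31–0.
Dana vs Eli: Eli wins 24–7.
Dana vs Hira: Dana wins 20–11.
Chen vs Fay: Fay wins 29–2.
Chen vs Eli: Chen wins 18–13.
Chen vs Hira: Chen wins 22–9.
Fay vs Eli: Fay wins 16–15.
Fay vs Hira: Fay wins 20–11.
Eli vs Hira: Hira wins 16–15.
Fay beats each rival — Dana (31–0), Chen (29–2), Eli (16–15), Hira (20–11) — so Fay is the Condorcet winner.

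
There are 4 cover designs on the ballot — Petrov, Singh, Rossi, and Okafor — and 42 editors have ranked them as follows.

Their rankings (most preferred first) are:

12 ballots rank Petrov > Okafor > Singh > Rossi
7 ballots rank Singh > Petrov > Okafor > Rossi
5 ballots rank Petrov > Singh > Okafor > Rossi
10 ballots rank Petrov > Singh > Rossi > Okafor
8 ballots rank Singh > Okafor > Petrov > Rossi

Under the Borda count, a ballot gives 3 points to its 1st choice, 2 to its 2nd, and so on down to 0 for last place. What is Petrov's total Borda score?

103

Borda scores:
  Petrov: 12·3 + 7·2 + 5·3 + 10·3 + 8·1 = 103
  Singh: 12·1 + 7·3 + 5·2 + 10·2 + 8·3 = 87
  Rossi: 12·0 + 7·0 + 5·0 + 10·1 + 8·0 = 10
  Okafor: 12·2 + 7·1 + 5·1 + 10·0 + 8·2 = 52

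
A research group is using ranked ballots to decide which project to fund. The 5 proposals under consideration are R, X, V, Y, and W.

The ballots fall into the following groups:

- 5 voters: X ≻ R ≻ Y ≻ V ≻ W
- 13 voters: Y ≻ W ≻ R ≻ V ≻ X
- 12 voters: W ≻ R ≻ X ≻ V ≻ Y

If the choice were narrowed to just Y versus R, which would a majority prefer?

Ballots ranking Y above R: 13.
Ballots ranking R above Y: 5+12 = 17.
R wins the head-to-head, 17–13.

R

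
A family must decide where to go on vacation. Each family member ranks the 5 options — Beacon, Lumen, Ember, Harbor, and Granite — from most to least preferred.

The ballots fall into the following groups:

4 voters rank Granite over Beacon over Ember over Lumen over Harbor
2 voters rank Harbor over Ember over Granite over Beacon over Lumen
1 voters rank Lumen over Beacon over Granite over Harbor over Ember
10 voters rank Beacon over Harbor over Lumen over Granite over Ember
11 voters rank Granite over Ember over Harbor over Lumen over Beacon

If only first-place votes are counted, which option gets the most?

First-place vote totals:
  Beacon: 10
  Lumen: 1
  Ember: 0
  Harbor: 2
  Granite: 15
Granite has the most first-place votes.

Granite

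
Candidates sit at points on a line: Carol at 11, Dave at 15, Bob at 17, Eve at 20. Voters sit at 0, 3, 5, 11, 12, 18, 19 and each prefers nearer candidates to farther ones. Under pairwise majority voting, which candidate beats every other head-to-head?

Carol

With single-peaked preferences on a line, the Condorcet winner is the candidate closest to the median voter.
The median voter (position 11) is closest to Carol at 11.
Check: Carol vs Bob — voters closer to Carol: 5 of 7.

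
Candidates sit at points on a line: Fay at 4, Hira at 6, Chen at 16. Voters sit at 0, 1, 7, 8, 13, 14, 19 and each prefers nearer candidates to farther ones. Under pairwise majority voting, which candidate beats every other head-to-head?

Hira

With single-peaked preferences on a line, the Condorcet winner is the candidate closest to the median voter.
The median voter (position 8) is closest to Hira at 6.
Check: Hira vs Chen — voters closer to Hira: 4 of 7.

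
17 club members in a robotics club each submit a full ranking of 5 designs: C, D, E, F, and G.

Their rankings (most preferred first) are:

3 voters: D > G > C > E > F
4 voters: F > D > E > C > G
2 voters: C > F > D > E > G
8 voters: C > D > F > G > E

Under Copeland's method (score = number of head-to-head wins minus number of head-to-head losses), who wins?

C

Pairwise results:
  C vs D: C wins 10–7.
  C vs E: C wins 13–4.
  C vs F: C wins 13–4.
  C vs G: C wins 14–3.
  D vs E: D wins 17–0.
  D vs F: D wins 11–6.
  D vs G: D wins 17–0.
  E vs F: F wins 14–3.
  E vs G: G wins 11–6.
  F vs G: F wins 14–3.
Copeland scores (wins − losses):
  C: 4 − 0 = 4
  D: 3 − 1 = 2
  E: 0 − 4 = -4
  F: 2 − 2 = 0
  G: 1 − 3 = -2
C has the best Copeland score.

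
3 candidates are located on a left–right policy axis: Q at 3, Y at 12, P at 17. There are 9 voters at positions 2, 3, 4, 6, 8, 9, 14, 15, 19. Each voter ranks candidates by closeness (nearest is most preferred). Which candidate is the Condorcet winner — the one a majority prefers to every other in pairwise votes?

Y

With single-peaked preferences on a line, the Condorcet winner is the candidate closest to the median voter.
The median voter (position 8) is closest to Y at 12.
Check: Y vs P — voters closer to Y: 7 of 9.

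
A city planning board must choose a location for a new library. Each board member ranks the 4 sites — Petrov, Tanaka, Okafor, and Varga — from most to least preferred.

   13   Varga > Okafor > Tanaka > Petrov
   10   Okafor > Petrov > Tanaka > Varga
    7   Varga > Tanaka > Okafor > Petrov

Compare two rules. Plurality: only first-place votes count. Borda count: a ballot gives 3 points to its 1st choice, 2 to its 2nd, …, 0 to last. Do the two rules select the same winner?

No

Plurality first-place counts: Petrov 0, Tanaka 0, Okafor 10, Varga 20 → Varga.
Borda totals: Petrov 20, Tanaka 37, Okafor 63, Varga 60 → Okafor.
The two rules disagree: plurality picks Varga, Borda picks Okafor.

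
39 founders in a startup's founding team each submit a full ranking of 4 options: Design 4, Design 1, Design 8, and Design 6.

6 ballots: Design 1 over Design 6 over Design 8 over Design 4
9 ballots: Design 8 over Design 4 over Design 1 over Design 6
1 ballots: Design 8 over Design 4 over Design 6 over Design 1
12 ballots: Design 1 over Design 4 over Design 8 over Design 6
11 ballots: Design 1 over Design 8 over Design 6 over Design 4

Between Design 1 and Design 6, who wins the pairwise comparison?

Design 1

Ballots ranking Design 1 above Design 6: 6+9+12+11 = 38.
Ballots ranking Design 6 above Design 1: 1.
Design 1 wins the head-to-head, 38–1.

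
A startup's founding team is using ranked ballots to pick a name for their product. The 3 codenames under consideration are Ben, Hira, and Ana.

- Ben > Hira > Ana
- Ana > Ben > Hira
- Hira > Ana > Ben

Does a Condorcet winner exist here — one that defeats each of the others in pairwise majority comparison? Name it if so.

None — there is no Condorcet winner

Head-to-head results (3 voters total):
Ben vs Hira: Ben wins 2–1.
Ben vs Ana: Ana wins 2–1.
Hira vs Ana: Hira wins 2–1.
No candidate beats all others: Ben beats Hira beats Ana beats Ben, a majority cycle.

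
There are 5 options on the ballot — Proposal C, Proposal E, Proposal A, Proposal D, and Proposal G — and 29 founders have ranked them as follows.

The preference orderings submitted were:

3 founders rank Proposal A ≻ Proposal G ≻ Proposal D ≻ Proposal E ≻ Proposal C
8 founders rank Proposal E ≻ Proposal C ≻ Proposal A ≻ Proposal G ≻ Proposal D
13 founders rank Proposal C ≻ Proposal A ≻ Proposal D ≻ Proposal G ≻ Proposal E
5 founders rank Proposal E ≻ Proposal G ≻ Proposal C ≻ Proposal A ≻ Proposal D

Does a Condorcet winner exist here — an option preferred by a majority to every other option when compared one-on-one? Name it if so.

None — there is no Condorcet winner

Head-to-head results (29 voters total):
Proposal C vs Proposal E: Proposal E wins 16–13.
Proposal C vs Proposal A: Proposal C wins 26–3.
Proposal C vs Proposal D: Proposal C wins 26–3.
Proposal C vs Proposal G: Proposal C wins 21–8.
Proposal E vs Proposal A: Proposal A wins 16–13.
Proposal E vs Proposal D: Proposal D wins 16–13.
Proposal E vs Proposal G: Proposal G wins 16–13.
Proposal A vs Proposal D: Proposal A wins 29–0.
Proposal A vs Proposal G: Proposal A wins 24–5.
Proposal D vs Proposal G: Proposal G wins 16–13.
No candidate beats all others: Proposal C beats Proposal A beats Proposal E beats Proposal C, a majority cycle.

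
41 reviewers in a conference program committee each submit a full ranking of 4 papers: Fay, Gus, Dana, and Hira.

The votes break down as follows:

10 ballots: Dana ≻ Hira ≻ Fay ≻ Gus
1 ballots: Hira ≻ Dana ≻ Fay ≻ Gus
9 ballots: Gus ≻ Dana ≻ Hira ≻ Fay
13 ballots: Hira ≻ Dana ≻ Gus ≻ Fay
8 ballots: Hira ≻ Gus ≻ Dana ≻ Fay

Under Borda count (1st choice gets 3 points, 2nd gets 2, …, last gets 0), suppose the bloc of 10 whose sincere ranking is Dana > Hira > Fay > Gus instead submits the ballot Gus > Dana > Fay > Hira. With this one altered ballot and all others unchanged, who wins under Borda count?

Gus

Borda totals with the altered ballot: Fay 11, Gus 86, Dana 74, Hira 75.
The switch changes the winner from Hira to Gus.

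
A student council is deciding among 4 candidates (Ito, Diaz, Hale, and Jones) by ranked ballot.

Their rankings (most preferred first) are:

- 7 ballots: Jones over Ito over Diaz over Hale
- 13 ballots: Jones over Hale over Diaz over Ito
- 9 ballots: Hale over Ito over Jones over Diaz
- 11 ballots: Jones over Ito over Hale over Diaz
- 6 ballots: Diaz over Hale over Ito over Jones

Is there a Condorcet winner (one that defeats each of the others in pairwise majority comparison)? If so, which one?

Head-to-head results (46 voters total):
Ito vs Diaz: Ito wins 27–19.
Ito vs Hale: Hale wins 28–18.
Ito vs Jones: Jones wins 31–15.
Diaz vs Hale: Hale wins 33–13.
Diaz vs Jones: Jones wins 40–6.
Hale vs Jones: Jones wins 31–15.
Jones beats each rival — Ito (31–15), Diaz (40–6), Hale (31–15) — so Jones is the Condorcet winner.

Jones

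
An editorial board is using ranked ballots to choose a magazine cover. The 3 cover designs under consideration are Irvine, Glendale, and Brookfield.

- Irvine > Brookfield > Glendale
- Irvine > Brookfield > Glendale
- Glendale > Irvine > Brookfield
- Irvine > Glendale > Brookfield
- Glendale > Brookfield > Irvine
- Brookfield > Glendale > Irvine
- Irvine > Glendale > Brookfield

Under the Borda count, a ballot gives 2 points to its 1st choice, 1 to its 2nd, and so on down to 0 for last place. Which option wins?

Irvine

Borda scores:
  Irvine: 2 + 2 + 1 + 2 + 0 + 0 + 2 = 9
  Glendale: 0 + 0 + 2 + 1 + 2 + 1 + 1 = 7
  Brookfield: 1 + 1 + 0 + 0 + 1 + 2 + 0 = 5
Irvine has the highest total.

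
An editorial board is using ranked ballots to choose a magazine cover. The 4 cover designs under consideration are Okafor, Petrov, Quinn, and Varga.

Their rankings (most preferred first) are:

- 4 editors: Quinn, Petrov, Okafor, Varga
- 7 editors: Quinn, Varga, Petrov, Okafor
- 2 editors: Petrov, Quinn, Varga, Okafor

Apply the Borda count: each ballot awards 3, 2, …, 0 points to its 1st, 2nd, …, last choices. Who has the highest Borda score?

Borda scores:
  Okafor: 4·1 + 7·0 + 2·0 = 4
  Petrov: 4·2 + 7·1 + 2·3 = 21
  Quinn: 4·3 + 7·3 + 2·2 = 37
  Varga: 4·0 + 7·2 + 2·1 = 16
Quinn has the highest total.

Quinn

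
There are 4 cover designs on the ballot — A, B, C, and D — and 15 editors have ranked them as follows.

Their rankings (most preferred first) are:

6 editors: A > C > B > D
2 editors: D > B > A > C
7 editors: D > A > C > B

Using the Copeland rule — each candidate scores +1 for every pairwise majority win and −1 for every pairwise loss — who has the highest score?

D

Pairwise results:
  A vs B: A wins 13–2.
  A vs C: A wins 15–0.
  A vs D: D wins 9–6.
  B vs C: C wins 13–2.
  B vs D: D wins 9–6.
  C vs D: D wins 9–6.
Copeland scores (wins − losses):
  A: 2 − 1 = 1
  B: 0 − 3 = -3
  C: 1 − 2 = -1
  D: 3 − 0 = 3
D has the best Copeland score.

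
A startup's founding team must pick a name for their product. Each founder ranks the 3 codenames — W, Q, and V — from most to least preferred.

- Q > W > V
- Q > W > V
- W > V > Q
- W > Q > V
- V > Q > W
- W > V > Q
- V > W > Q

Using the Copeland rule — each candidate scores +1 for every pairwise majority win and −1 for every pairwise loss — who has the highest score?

W

Pairwise results:
  W vs Q: W wins 4–3.
  W vs V: W wins 5–2.
  Q vs V: V wins 4–3.
Copeland scores (wins − losses):
  W: 2 − 0 = 2
  Q: 0 − 2 = -2
  V: 1 − 1 = 0
W has the best Copeland score.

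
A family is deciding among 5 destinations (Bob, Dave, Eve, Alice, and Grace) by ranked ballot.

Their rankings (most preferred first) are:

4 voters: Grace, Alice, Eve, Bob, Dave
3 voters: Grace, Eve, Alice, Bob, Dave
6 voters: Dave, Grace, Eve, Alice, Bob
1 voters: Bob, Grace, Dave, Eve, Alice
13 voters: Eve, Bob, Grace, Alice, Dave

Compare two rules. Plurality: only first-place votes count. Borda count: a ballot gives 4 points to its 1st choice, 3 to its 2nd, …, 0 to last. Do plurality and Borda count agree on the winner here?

Yes

Plurality first-place counts: Bob 1, Dave 6, Eve 13, Alice 0, Grace 7 → Eve.
Borda totals: Bob 50, Dave 26, Eve 82, Alice 37, Grace 75 → Eve.
The two rules agree on Eve.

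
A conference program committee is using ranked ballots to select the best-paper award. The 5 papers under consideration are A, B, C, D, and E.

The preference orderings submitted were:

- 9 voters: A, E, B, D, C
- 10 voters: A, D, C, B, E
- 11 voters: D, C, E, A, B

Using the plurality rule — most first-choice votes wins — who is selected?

A

First-place vote totals:
  A: 19
  B: 0
  C: 0
  D: 11
  E: 0
A has the most first-place votes.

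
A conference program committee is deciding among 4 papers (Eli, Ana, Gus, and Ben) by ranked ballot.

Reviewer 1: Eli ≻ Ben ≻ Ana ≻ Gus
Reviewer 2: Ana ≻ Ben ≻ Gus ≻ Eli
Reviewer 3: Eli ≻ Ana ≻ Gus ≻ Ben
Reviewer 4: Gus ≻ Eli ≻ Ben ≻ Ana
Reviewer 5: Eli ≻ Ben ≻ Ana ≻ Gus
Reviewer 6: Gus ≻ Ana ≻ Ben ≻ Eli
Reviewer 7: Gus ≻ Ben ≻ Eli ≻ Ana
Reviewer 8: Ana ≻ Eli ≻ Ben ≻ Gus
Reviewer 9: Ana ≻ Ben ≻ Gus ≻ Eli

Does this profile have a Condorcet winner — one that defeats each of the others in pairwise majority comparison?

No

Head-to-head results (9 voters total):
Eli vs Ana: Eli wins 5–4.
Eli vs Gus: Gus wins 5–4.
Eli vs Ben: Eli wins 5–4.
Ana vs Gus: Ana wins 6–3.
Ana vs Ben: Ana wins 5–4.
Gus vs Ben: Ben wins 5–4.
No candidate beats all others: Eli beats Ana beats Gus beats Eli, a majority cycle.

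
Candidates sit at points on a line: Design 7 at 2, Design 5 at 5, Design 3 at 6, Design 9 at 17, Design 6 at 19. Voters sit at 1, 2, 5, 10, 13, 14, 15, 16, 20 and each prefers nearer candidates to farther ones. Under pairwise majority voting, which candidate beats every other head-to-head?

With single-peaked preferences on a line, the Condorcet winner is the candidate closest to the median voter.
The median voter (position 13) is closest to Design 9 at 17.
Check: Design 9 vs Design 7 — voters closer to Design 9: 6 of 9.

Design 9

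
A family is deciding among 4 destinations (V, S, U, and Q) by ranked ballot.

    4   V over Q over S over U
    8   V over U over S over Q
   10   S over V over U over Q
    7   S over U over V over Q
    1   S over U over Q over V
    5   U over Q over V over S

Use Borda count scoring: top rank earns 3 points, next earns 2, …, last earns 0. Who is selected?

Borda scores:
  V: 4·3 + 8·3 + 10·2 + 7·1 + 0 + 5·1 = 68
  S: 4·1 + 8·1 + 10·3 + 7·3 + 3 + 5·0 = 66
  U: 4·0 + 8·2 + 10·1 + 7·2 + 2 + 5·3 = 57
  Q: 4·2 + 8·0 + 10·0 + 7·0 + 1 + 5·2 = 19
V has the highest total.

V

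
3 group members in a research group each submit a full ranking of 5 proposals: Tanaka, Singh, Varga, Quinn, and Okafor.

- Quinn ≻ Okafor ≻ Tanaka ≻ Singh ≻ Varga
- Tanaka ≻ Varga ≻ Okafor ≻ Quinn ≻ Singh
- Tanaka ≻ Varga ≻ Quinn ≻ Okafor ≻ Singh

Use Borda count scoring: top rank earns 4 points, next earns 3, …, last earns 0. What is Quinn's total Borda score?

Borda scores:
  Tanaka: 2 + 4 + 4 = 10
  Singh: 1 + 0 + 0 = 1
  Varga: 0 + 3 + 3 = 6
  Quinn: 4 + 1 + 2 = 7
  Okafor: 3 + 2 + 1 = 6

7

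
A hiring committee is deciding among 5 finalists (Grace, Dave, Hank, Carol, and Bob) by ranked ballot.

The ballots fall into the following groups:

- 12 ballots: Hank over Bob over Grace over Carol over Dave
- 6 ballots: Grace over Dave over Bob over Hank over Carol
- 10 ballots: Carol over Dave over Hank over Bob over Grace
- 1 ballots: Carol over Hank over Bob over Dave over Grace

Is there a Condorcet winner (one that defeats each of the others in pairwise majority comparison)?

No

Head-to-head results (29 voters total):
Grace vs Dave: Grace wins 18–11.
Grace vs Hank: Hank wins 23–6.
Grace vs Carol: Grace wins 18–11.
Grace vs Bob: Bob wins 23–6.
Dave vs Hank: Dave wins 16–13.
Dave vs Carol: Carol wins 23–6.
Dave vs Bob: Dave wins 16–13.
Hank vs Carol: Hank wins 18–11.
Hank vs Bob: Hank wins 23–6.
Carol vs Bob: Bob wins 18–11.
No candidate beats all others: Grace beats Dave beats Hank beats Grace, a majority cycle.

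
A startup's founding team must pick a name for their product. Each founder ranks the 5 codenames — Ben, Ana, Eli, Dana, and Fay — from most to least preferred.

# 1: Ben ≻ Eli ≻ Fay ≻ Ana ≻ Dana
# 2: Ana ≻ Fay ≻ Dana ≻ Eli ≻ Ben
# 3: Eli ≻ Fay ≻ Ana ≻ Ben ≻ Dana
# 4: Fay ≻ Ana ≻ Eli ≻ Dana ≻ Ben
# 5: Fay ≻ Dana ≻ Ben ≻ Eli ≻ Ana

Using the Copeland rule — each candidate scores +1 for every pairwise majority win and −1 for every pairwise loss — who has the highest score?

Fay

Pairwise results:
  Ben vs Ana: Ana wins 3–2.
  Ben vs Eli: Eli wins 3–2.
  Ben vs Dana: Dana wins 3–2.
  Ben vs Fay: Fay wins 4–1.
  Ana vs Eli: Eli wins 3–2.
  Ana vs Dana: Ana wins 4–1.
  Ana vs Fay: Fay wins 4–1.
  Eli vs Dana: Eli wins 3–2.
  Eli vs Fay: Fay wins 3–2.
  Dana vs Fay: Fay wins 5–0.
Copeland scores (wins − losses):
  Ben: 0 − 4 = -4
  Ana: 2 − 2 = 0
  Eli: 3 − 1 = 2
  Dana: 1 − 3 = -2
  Fay: 4 − 0 = 4
Fay has the best Copeland score.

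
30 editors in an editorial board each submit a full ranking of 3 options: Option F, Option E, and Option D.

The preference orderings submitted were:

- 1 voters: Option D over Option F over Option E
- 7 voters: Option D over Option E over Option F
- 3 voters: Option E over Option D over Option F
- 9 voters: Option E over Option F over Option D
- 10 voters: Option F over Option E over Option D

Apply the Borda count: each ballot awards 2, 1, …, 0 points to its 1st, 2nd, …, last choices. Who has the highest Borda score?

Option E

Borda scores:
  Option F: 1 + 7·0 + 3·0 + 9·1 + 10·2 = 30
  Option E: 0 + 7·1 + 3·2 + 9·2 + 10·1 = 41
  Option D: 2 + 7·2 + 3·1 + 9·0 + 10·0 = 19
Option E has the highest total.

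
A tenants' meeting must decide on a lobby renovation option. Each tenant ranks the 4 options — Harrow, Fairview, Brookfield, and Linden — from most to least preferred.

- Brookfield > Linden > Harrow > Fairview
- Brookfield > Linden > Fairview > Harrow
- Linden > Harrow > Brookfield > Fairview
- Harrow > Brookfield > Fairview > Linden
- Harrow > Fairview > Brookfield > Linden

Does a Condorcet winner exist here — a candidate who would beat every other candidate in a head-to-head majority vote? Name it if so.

There is no Condorcet winner

Head-to-head results (5 voters total):
Harrow vs Fairview: Harrow wins 4–1.
Harrow vs Brookfield: Harrow wins 3–2.
Harrow vs Linden: Linden wins 3–2.
Fairview vs Brookfield: Brookfield wins 4–1.
Fairview vs Linden: Linden wins 3–2.
Brookfield vs Linden: Brookfield wins 4–1.
No candidate beats all others: Harrow beats Brookfield beats Linden beats Harrow, a majority cycle.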